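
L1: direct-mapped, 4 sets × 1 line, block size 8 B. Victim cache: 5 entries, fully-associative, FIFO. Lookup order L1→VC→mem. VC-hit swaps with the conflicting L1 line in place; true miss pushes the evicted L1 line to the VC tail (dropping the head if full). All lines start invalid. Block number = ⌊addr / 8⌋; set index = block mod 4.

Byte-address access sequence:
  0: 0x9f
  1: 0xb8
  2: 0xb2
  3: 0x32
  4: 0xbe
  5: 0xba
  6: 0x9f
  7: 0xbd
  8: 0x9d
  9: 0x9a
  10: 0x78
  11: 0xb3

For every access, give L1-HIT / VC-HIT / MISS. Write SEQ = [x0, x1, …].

#0 0x9f→b19/s3 MISS; vc=[]
#1 0xb8→b23/s3 MISS; vc=[19]
#2 0xb2→b22/s2 MISS; vc=[19]
#3 0x32→b6/s2 MISS; vc=[19,22]
#4 0xbe→b23/s3 L1-HIT; vc=[19,22]
#5 0xba→b23/s3 L1-HIT; vc=[19,22]
#6 0x9f→b19/s3 VC-HIT; vc=[23,22]
#7 0xbd→b23/s3 VC-HIT; vc=[19,22]
#8 0x9d→b19/s3 VC-HIT; vc=[23,22]
#9 0x9a→b19/s3 L1-HIT; vc=[23,22]
#10 0x78→b15/s3 MISS; vc=[23,22,19]
#11 0xb3→b22/s2 VC-HIT; vc=[23,6,19]

SEQ = [MISS, MISS, MISS, MISS, L1-HIT, L1-HIT, VC-HIT, VC-HIT, VC-HIT, L1-HIT, MISS, VC-HIT]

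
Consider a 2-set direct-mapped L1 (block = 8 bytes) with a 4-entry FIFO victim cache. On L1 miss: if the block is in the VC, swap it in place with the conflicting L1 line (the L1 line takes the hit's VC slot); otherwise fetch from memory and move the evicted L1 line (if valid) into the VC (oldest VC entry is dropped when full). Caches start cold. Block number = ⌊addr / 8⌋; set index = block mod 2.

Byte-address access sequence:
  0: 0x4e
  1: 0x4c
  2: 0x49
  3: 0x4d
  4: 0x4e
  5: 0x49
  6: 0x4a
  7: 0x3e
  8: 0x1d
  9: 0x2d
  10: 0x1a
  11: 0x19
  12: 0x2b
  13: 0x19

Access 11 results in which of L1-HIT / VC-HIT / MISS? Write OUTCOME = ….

OUTCOME = L1-HIT

#0 0x4e→b9/s1 MISS; vc=[]
#1 0x4c→b9/s1 L1-HIT; vc=[]
#2 0x49→b9/s1 L1-HIT; vc=[]
#3 0x4d→b9/s1 L1-HIT; vc=[]
#4 0x4e→b9/s1 L1-HIT; vc=[]
#5 0x49→b9/s1 L1-HIT; vc=[]
#6 0x4a→b9/s1 L1-HIT; vc=[]
#7 0x3e→b7/s1 MISS; vc=[9]
#8 0x1d→b3/s1 MISS; vc=[9,7]
#9 0x2d→b5/s1 MISS; vc=[9,7,3]
#10 0x1a→b3/s1 VC-HIT; vc=[9,7,5]
#11 0x19→b3/s1 L1-HIT; vc=[9,7,5]
#12 0x2b→b5/s1 VC-HIT; vc=[9,7,3]
#13 0x19→b3/s1 VC-HIT; vc=[9,7,5]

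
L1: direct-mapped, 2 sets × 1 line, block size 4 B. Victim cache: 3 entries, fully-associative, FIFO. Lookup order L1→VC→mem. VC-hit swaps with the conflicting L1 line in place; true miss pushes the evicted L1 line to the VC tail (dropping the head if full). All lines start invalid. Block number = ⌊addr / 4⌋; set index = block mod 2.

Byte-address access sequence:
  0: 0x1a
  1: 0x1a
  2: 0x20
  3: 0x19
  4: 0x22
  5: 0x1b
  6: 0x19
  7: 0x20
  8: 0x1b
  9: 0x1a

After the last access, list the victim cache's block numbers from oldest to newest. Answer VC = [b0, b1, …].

VC = [8]

  [0] addr=0x1a blk=6 s=0: MISS | VC []
  [1] addr=0x1a blk=6 s=0: L1-HIT | VC []
  [2] addr=0x20 blk=8 s=0: MISS | VC [6]
  [3] addr=0x19 blk=6 s=0: VC-HIT | VC [8]
  [4] addr=0x22 blk=8 s=0: VC-HIT | VC [6]
  [5] addr=0x1b blk=6 s=0: VC-HIT | VC [8]
  [6] addr=0x19 blk=6 s=0: L1-HIT | VC [8]
  [7] addr=0x20 blk=8 s=0: VC-HIT | VC [6]
  [8] addr=0x1b blk=6 s=0: VC-HIT | VC [8]
  [9] addr=0x1a blk=6 s=0: L1-HIT | VC [8]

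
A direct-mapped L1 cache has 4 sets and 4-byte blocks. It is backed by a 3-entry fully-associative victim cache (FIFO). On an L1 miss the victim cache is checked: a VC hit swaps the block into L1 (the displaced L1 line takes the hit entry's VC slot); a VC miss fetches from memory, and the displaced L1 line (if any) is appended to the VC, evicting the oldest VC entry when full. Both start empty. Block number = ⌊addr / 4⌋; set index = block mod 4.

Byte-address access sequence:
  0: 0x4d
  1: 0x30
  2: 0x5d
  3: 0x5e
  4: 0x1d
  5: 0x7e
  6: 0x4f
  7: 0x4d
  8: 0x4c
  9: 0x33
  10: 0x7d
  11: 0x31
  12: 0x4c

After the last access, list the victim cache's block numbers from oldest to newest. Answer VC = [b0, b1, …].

VC = [31, 23, 7]

#0 0x4d→b19/s3 MISS; vc=[]
#1 0x30→b12/s0 MISS; vc=[]
#2 0x5d→b23/s3 MISS; vc=[19]
#3 0x5e→b23/s3 L1-HIT; vc=[19]
#4 0x1d→b7/s3 MISS; vc=[19,23]
#5 0x7e→b31/s3 MISS; vc=[19,23,7]
#6 0x4f→b19/s3 VC-HIT; vc=[31,23,7]
#7 0x4d→b19/s3 L1-HIT; vc=[31,23,7]
#8 0x4c→b19/s3 L1-HIT; vc=[31,23,7]
#9 0x33→b12/s0 L1-HIT; vc=[31,23,7]
#10 0x7d→b31/s3 VC-HIT; vc=[19,23,7]
#11 0x31→b12/s0 L1-HIT; vc=[19,23,7]
#12 0x4c→b19/s3 VC-HIT; vc=[31,23,7]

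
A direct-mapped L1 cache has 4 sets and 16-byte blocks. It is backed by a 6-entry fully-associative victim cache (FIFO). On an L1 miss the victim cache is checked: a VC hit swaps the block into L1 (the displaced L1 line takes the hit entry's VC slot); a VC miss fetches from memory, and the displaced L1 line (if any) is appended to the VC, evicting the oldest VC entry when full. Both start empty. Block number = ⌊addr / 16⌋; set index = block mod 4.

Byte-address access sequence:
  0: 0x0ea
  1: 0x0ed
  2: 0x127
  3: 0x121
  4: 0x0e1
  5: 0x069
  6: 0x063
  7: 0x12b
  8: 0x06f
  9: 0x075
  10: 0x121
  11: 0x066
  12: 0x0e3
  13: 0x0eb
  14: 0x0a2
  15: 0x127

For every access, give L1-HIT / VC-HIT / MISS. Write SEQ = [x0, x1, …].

SEQ = [MISS, L1-HIT, MISS, L1-HIT, VC-HIT, MISS, L1-HIT, VC-HIT, VC-HIT, MISS, VC-HIT, VC-HIT, VC-HIT, L1-HIT, MISS, VC-HIT]

0: 0xea (blk 14, set 2) → MISS  vc=[]
1: 0xed (blk 14, set 2) → L1-HIT  vc=[]
2: 0x127 (blk 18, set 2) → MISS  vc=[14]
3: 0x121 (blk 18, set 2) → L1-HIT  vc=[14]
4: 0xe1 (blk 14, set 2) → VC-HIT  vc=[18]
5: 0x69 (blk 6, set 2) → MISS  vc=[18, 14]
6: 0x63 (blk 6, set 2) → L1-HIT  vc=[18, 14]
7: 0x12b (blk 18, set 2) → VC-HIT  vc=[6, 14]
8: 0x6f (blk 6, set 2) → VC-HIT  vc=[18, 14]
9: 0x75 (blk 7, set 3) → MISS  vc=[18, 14]
10: 0x121 (blk 18, set 2) → VC-HIT  vc=[6, 14]
11: 0x66 (blk 6, set 2) → VC-HIT  vc=[18, 14]
12: 0xe3 (blk 14, set 2) → VC-HIT  vc=[18, 6]
13: 0xeb (blk 14, set 2) → L1-HIT  vc=[18, 6]
14: 0xa2 (blk 10, set 2) → MISS  vc=[18, 6, 14]
15: 0x127 (blk 18, set 2) → VC-HIT  vc=[10, 6, 14]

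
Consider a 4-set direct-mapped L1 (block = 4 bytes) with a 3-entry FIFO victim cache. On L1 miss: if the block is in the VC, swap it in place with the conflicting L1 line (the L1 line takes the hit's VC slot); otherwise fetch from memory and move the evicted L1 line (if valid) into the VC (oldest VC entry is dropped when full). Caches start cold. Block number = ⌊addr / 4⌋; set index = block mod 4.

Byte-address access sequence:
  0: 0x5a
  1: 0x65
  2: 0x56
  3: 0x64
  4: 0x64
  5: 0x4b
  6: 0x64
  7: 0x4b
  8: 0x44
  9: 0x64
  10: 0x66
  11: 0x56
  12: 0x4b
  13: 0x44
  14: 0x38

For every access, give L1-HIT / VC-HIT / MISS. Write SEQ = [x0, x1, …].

SEQ = [MISS, MISS, MISS, VC-HIT, L1-HIT, MISS, L1-HIT, L1-HIT, MISS, VC-HIT, L1-HIT, VC-HIT, L1-HIT, VC-HIT, MISS]

#0 0x5a→b22/s2 MISS; vc=[]
#1 0x65→b25/s1 MISS; vc=[]
#2 0x56→b21/s1 MISS; vc=[25]
#3 0x64→b25/s1 VC-HIT; vc=[21]
#4 0x64→b25/s1 L1-HIT; vc=[21]
#5 0x4b→b18/s2 MISS; vc=[21,22]
#6 0x64→b25/s1 L1-HIT; vc=[21,22]
#7 0x4b→b18/s2 L1-HIT; vc=[21,22]
#8 0x44→b17/s1 MISS; vc=[21,22,25]
#9 0x64→b25/s1 VC-HIT; vc=[21,22,17]
#10 0x66→b25/s1 L1-HIT; vc=[21,22,17]
#11 0x56→b21/s1 VC-HIT; vc=[25,22,17]
#12 0x4b→b18/s2 L1-HIT; vc=[25,22,17]
#13 0x44→b17/s1 VC-HIT; vc=[25,22,21]
#14 0x38→b14/s2 MISS; vc=[22,21,18]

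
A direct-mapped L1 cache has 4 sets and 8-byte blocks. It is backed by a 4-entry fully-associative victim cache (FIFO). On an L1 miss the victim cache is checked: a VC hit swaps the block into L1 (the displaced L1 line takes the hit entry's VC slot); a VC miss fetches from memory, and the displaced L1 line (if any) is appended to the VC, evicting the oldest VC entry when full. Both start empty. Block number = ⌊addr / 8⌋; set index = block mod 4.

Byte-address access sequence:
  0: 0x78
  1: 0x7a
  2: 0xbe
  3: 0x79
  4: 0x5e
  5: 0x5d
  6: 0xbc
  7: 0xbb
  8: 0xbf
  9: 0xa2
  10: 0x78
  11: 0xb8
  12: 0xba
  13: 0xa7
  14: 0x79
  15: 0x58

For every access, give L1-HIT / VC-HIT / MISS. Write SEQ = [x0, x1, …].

SEQ = [MISS, L1-HIT, MISS, VC-HIT, MISS, L1-HIT, VC-HIT, L1-HIT, L1-HIT, MISS, VC-HIT, VC-HIT, L1-HIT, L1-HIT, VC-HIT, VC-HIT]

#0 0x78→b15/s3 MISS; vc=[]
#1 0x7a→b15/s3 L1-HIT; vc=[]
#2 0xbe→b23/s3 MISS; vc=[15]
#3 0x79→b15/s3 VC-HIT; vc=[23]
#4 0x5e→b11/s3 MISS; vc=[23,15]
#5 0x5d→b11/s3 L1-HIT; vc=[23,15]
#6 0xbc→b23/s3 VC-HIT; vc=[11,15]
#7 0xbb→b23/s3 L1-HIT; vc=[11,15]
#8 0xbf→b23/s3 L1-HIT; vc=[11,15]
#9 0xa2→b20/s0 MISS; vc=[11,15]
#10 0x78→b15/s3 VC-HIT; vc=[11,23]
#11 0xb8→b23/s3 VC-HIT; vc=[11,15]
#12 0xba→b23/s3 L1-HIT; vc=[11,15]
#13 0xa7→b20/s0 L1-HIT; vc=[11,15]
#14 0x79→b15/s3 VC-HIT; vc=[11,23]
#15 0x58→b11/s3 VC-HIT; vc=[15,23]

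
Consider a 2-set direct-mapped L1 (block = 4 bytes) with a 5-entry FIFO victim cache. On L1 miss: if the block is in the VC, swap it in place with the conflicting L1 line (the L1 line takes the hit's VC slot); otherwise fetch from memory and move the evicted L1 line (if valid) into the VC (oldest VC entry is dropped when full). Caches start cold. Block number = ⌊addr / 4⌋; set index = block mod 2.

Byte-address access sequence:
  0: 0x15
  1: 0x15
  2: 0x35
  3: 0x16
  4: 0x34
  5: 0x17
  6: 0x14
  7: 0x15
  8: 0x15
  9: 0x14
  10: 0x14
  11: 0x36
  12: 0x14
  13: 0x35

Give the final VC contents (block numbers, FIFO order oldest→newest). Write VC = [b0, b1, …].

#0 0x15→b5/s1 MISS; vc=[]
#1 0x15→b5/s1 L1-HIT; vc=[]
#2 0x35→b13/s1 MISS; vc=[5]
#3 0x16→b5/s1 VC-HIT; vc=[13]
#4 0x34→b13/s1 VC-HIT; vc=[5]
#5 0x17→b5/s1 VC-HIT; vc=[13]
#6 0x14→b5/s1 L1-HIT; vc=[13]
#7 0x15→b5/s1 L1-HIT; vc=[13]
#8 0x15→b5/s1 L1-HIT; vc=[13]
#9 0x14→b5/s1 L1-HIT; vc=[13]
#10 0x14→b5/s1 L1-HIT; vc=[13]
#11 0x36→b13/s1 VC-HIT; vc=[5]
#12 0x14→b5/s1 VC-HIT; vc=[13]
#13 0x35→b13/s1 VC-HIT; vc=[5]

VC = [5]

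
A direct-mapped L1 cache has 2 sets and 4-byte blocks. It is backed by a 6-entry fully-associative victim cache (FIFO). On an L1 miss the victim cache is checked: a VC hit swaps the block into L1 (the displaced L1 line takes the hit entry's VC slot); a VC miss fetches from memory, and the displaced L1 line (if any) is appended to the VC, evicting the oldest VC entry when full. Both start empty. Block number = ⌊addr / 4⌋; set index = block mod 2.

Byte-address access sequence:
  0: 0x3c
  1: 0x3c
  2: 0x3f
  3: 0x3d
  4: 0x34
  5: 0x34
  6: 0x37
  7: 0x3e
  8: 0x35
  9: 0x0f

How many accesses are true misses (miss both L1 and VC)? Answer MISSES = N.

0: 0x3c (blk 15, set 1) → MISS  vc=[]
1: 0x3c (blk 15, set 1) → L1-HIT  vc=[]
2: 0x3f (blk 15, set 1) → L1-HIT  vc=[]
3: 0x3d (blk 15, set 1) → L1-HIT  vc=[]
4: 0x34 (blk 13, set 1) → MISS  vc=[15]
5: 0x34 (blk 13, set 1) → L1-HIT  vc=[15]
6: 0x37 (blk 13, set 1) → L1-HIT  vc=[15]
7: 0x3e (blk 15, set 1) → VC-HIT  vc=[13]
8: 0x35 (blk 13, set 1) → VC-HIT  vc=[15]
9: 0xf (blk 3, set 1) → MISS  vc=[15, 13]

MISSES = 3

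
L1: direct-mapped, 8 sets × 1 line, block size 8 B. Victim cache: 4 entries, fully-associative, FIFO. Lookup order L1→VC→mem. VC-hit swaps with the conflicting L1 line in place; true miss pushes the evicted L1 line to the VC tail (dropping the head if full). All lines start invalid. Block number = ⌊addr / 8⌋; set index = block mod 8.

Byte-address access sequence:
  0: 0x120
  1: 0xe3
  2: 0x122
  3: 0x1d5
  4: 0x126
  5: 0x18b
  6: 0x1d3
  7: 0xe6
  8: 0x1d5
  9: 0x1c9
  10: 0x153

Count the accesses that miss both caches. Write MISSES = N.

#0 0x120→b36/s4 MISS; vc=[]
#1 0xe3→b28/s4 MISS; vc=[36]
#2 0x122→b36/s4 VC-HIT; vc=[28]
#3 0x1d5→b58/s2 MISS; vc=[28]
#4 0x126→b36/s4 L1-HIT; vc=[28]
#5 0x18b→b49/s1 MISS; vc=[28]
#6 0x1d3→b58/s2 L1-HIT; vc=[28]
#7 0xe6→b28/s4 VC-HIT; vc=[36]
#8 0x1d5→b58/s2 L1-HIT; vc=[36]
#9 0x1c9→b57/s1 MISS; vc=[36,49]
#10 0x153→b42/s2 MISS; vc=[36,49,58]

MISSES = 6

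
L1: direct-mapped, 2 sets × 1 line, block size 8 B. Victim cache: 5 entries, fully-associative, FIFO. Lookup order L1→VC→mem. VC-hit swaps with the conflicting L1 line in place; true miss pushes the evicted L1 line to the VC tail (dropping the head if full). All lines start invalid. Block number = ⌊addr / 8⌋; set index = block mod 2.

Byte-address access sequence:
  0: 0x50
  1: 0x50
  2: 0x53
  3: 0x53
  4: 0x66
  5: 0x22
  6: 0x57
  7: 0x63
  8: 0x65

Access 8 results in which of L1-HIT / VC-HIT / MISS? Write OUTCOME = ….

OUTCOME = L1-HIT

0: 0x50 (blk 10, set 0) → MISS  vc=[]
1: 0x50 (blk 10, set 0) → L1-HIT  vc=[]
2: 0x53 (blk 10, set 0) → L1-HIT  vc=[]
3: 0x53 (blk 10, set 0) → L1-HIT  vc=[]
4: 0x66 (blk 12, set 0) → MISS  vc=[10]
5: 0x22 (blk 4, set 0) → MISS  vc=[10, 12]
6: 0x57 (blk 10, set 0) → VC-HIT  vc=[4, 12]
7: 0x63 (blk 12, set 0) → VC-HIT  vc=[4, 10]
8: 0x65 (blk 12, set 0) → L1-HIT  vc=[4, 10]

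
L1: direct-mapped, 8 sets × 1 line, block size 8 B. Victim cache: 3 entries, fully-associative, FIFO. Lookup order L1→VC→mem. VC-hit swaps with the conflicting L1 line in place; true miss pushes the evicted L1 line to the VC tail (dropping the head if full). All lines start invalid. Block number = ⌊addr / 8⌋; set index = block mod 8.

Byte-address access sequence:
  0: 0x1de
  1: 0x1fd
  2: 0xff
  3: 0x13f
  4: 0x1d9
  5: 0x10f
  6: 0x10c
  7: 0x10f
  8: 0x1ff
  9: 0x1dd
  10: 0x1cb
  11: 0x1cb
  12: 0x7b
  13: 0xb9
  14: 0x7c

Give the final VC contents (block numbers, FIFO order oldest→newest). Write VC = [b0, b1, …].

VC = [33, 63, 23]

0: 0x1de (blk 59, set 3) → MISS  vc=[]
1: 0x1fd (blk 63, set 7) → MISS  vc=[]
2: 0xff (blk 31, set 7) → MISS  vc=[63]
3: 0x13f (blk 39, set 7) → MISS  vc=[63, 31]
4: 0x1d9 (blk 59, set 3) → L1-HIT  vc=[63, 31]
5: 0x10f (blk 33, set 1) → MISS  vc=[63, 31]
6: 0x10c (blk 33, set 1) → L1-HIT  vc=[63, 31]
7: 0x10f (blk 33, set 1) → L1-HIT  vc=[63, 31]
8: 0x1ff (blk 63, set 7) → VC-HIT  vc=[39, 31]
9: 0x1dd (blk 59, set 3) → L1-HIT  vc=[39, 31]
10: 0x1cb (blk 57, set 1) → MISS  vc=[39, 31, 33]
11: 0x1cb (blk 57, set 1) → L1-HIT  vc=[39, 31, 33]
12: 0x7b (blk 15, set 7) → MISS  vc=[31, 33, 63]
13: 0xb9 (blk 23, set 7) → MISS  vc=[33, 63, 15]
14: 0x7c (blk 15, set 7) → VC-HIT  vc=[33, 63, 23]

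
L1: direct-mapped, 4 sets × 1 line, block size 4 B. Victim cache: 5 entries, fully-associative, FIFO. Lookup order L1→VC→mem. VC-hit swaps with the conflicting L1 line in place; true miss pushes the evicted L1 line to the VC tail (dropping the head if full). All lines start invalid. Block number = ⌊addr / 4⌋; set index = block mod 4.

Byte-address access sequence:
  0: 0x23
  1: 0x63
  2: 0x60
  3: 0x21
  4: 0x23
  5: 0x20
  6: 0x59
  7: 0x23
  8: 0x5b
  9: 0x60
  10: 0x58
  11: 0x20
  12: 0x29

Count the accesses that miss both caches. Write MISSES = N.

0: 0x23 (blk 8, set 0) → MISS  vc=[]
1: 0x63 (blk 24, set 0) → MISS  vc=[8]
2: 0x60 (blk 24, set 0) → L1-HIT  vc=[8]
3: 0x21 (blk 8, set 0) → VC-HIT  vc=[24]
4: 0x23 (blk 8, set 0) → L1-HIT  vc=[24]
5: 0x20 (blk 8, set 0) → L1-HIT  vc=[24]
6: 0x59 (blk 22, set 2) → MISS  vc=[24]
7: 0x23 (blk 8, set 0) → L1-HIT  vc=[24]
8: 0x5b (blk 22, set 2) → L1-HIT  vc=[24]
9: 0x60 (blk 24, set 0) → VC-HIT  vc=[8]
10: 0x58 (blk 22, set 2) → L1-HIT  vc=[8]
11: 0x20 (blk 8, set 0) → VC-HIT  vc=[24]
12: 0x29 (blk 10, set 2) → MISS  vc=[24, 22]

MISSES = 4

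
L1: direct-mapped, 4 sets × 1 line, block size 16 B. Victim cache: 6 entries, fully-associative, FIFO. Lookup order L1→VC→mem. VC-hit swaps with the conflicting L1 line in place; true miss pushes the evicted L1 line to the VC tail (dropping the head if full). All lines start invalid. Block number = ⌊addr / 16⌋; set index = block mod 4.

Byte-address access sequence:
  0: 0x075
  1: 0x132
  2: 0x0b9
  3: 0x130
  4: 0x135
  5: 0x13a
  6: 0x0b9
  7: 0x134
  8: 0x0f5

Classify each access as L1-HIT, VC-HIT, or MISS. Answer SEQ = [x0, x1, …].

  [0] addr=0x75 blk=7 s=3: MISS | VC []
  [1] addr=0x132 blk=19 s=3: MISS | VC [7]
  [2] addr=0xb9 blk=11 s=3: MISS | VC [7, 19]
  [3] addr=0x130 blk=19 s=3: VC-HIT | VC [7, 11]
  [4] addr=0x135 blk=19 s=3: L1-HIT | VC [7, 11]
  [5] addr=0x13a blk=19 s=3: L1-HIT | VC [7, 11]
  [6] addr=0xb9 blk=11 s=3: VC-HIT | VC [7, 19]
  [7] addr=0x134 blk=19 s=3: VC-HIT | VC [7, 11]
  [8] addr=0xf5 blk=15 s=3: MISS | VC [7, 11, 19]

SEQ = [MISS, MISS, MISS, VC-HIT, L1-HIT, L1-HIT, VC-HIT, VC-HIT, MISS]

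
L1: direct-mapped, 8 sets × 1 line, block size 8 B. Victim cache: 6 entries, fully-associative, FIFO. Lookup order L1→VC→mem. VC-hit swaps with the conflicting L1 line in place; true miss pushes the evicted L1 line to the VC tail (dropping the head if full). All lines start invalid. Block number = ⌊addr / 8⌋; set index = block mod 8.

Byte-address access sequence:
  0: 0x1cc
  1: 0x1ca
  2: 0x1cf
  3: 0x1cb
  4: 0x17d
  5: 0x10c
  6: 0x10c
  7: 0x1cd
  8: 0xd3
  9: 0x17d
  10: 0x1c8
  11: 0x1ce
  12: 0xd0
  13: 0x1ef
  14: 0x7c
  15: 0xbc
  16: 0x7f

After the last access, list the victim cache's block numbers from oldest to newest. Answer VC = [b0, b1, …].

#0 0x1cc→b57/s1 MISS; vc=[]
#1 0x1ca→b57/s1 L1-HIT; vc=[]
#2 0x1cf→b57/s1 L1-HIT; vc=[]
#3 0x1cb→b57/s1 L1-HIT; vc=[]
#4 0x17d→b47/s7 MISS; vc=[]
#5 0x10c→b33/s1 MISS; vc=[57]
#6 0x10c→b33/s1 L1-HIT; vc=[57]
#7 0x1cd→b57/s1 VC-HIT; vc=[33]
#8 0xd3→b26/s2 MISS; vc=[33]
#9 0x17d→b47/s7 L1-HIT; vc=[33]
#10 0x1c8→b57/s1 L1-HIT; vc=[33]
#11 0x1ce→b57/s1 L1-HIT; vc=[33]
#12 0xd0→b26/s2 L1-HIT; vc=[33]
#13 0x1ef→b61/s5 MISS; vc=[33]
#14 0x7c→b15/s7 MISS; vc=[33,47]
#15 0xbc→b23/s7 MISS; vc=[33,47,15]
#16 0x7f→b15/s7 VC-HIT; vc=[33,47,23]

VC = [33, 47, 23]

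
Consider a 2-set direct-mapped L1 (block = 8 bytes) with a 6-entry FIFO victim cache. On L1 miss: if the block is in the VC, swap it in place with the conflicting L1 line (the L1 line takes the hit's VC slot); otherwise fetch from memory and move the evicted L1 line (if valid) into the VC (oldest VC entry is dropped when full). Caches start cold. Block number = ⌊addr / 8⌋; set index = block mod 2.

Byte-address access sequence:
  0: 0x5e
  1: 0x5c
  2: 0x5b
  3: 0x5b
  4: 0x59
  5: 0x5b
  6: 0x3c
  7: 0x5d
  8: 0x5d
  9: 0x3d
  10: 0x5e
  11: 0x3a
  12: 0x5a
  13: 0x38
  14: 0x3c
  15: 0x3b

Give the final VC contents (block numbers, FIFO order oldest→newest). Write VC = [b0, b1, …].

0: 0x5e (blk 11, set 1) → MISS  vc=[]
1: 0x5c (blk 11, set 1) → L1-HIT  vc=[]
2: 0x5b (blk 11, set 1) → L1-HIT  vc=[]
3: 0x5b (blk 11, set 1) → L1-HIT  vc=[]
4: 0x59 (blk 11, set 1) → L1-HIT  vc=[]
5: 0x5b (blk 11, set 1) → L1-HIT  vc=[]
6: 0x3c (blk 7, set 1) → MISS  vc=[11]
7: 0x5d (blk 11, set 1) → VC-HIT  vc=[7]
8: 0x5d (blk 11, set 1) → L1-HIT  vc=[7]
9: 0x3d (blk 7, set 1) → VC-HIT  vc=[11]
10: 0x5e (blk 11, set 1) → VC-HIT  vc=[7]
11: 0x3a (blk 7, set 1) → VC-HIT  vc=[11]
12: 0x5a (blk 11, set 1) → VC-HIT  vc=[7]
13: 0x38 (blk 7, set 1) → VC-HIT  vc=[11]
14: 0x3c (blk 7, set 1) → L1-HIT  vc=[11]
15: 0x3b (blk 7, set 1) → L1-HIT  vc=[11]

VC = [11]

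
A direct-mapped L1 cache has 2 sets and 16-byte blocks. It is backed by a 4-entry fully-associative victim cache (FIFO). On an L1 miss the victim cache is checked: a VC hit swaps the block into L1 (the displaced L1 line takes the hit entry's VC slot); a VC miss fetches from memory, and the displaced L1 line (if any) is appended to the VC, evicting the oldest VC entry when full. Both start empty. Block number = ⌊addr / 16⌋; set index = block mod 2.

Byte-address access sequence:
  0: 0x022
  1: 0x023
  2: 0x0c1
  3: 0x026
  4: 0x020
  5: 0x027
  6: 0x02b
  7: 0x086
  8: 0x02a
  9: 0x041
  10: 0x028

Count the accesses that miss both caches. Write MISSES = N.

#0 0x22→b2/s0 MISS; vc=[]
#1 0x23→b2/s0 L1-HIT; vc=[]
#2 0xc1→b12/s0 MISS; vc=[2]
#3 0x26→b2/s0 VC-HIT; vc=[12]
#4 0x20→b2/s0 L1-HIT; vc=[12]
#5 0x27→b2/s0 L1-HIT; vc=[12]
#6 0x2b→b2/s0 L1-HIT; vc=[12]
#7 0x86→b8/s0 MISS; vc=[12,2]
#8 0x2a→b2/s0 VC-HIT; vc=[12,8]
#9 0x41→b4/s0 MISS; vc=[12,8,2]
#10 0x28→b2/s0 VC-HIT; vc=[12,8,4]

MISSES = 4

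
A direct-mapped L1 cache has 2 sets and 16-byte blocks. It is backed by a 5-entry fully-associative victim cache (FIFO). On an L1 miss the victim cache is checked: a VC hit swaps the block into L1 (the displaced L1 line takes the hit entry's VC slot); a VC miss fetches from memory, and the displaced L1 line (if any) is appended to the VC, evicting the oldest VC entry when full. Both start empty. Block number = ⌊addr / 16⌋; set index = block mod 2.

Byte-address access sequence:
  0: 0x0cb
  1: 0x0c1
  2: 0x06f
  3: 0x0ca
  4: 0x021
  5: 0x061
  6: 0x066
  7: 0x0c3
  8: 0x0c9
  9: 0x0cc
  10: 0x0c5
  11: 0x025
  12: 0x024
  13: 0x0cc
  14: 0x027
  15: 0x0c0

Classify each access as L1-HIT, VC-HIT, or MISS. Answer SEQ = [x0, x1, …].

SEQ = [MISS, L1-HIT, MISS, VC-HIT, MISS, VC-HIT, L1-HIT, VC-HIT, L1-HIT, L1-HIT, L1-HIT, VC-HIT, L1-HIT, VC-HIT, VC-HIT, VC-HIT]

#0 0xcb→b12/s0 MISS; vc=[]
#1 0xc1→b12/s0 L1-HIT; vc=[]
#2 0x6f→b6/s0 MISS; vc=[12]
#3 0xca→b12/s0 VC-HIT; vc=[6]
#4 0x21→b2/s0 MISS; vc=[6,12]
#5 0x61→b6/s0 VC-HIT; vc=[2,12]
#6 0x66→b6/s0 L1-HIT; vc=[2,12]
#7 0xc3→b12/s0 VC-HIT; vc=[2,6]
#8 0xc9→b12/s0 L1-HIT; vc=[2,6]
#9 0xcc→b12/s0 L1-HIT; vc=[2,6]
#10 0xc5→b12/s0 L1-HIT; vc=[2,6]
#11 0x25→b2/s0 VC-HIT; vc=[12,6]
#12 0x24→b2/s0 L1-HIT; vc=[12,6]
#13 0xcc→b12/s0 VC-HIT; vc=[2,6]
#14 0x27→b2/s0 VC-HIT; vc=[12,6]
#15 0xc0→b12/s0 VC-HIT; vc=[2,6]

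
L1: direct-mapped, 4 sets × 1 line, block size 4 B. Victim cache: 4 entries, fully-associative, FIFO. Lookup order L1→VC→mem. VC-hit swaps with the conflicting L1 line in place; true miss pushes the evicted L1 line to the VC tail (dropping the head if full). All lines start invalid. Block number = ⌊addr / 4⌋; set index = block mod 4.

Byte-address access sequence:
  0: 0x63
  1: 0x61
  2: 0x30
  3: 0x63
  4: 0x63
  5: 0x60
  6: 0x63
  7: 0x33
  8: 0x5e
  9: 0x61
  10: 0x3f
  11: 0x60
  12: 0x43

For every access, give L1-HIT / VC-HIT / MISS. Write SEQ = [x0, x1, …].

SEQ = [MISS, L1-HIT, MISS, VC-HIT, L1-HIT, L1-HIT, L1-HIT, VC-HIT, MISS, VC-HIT, MISS, L1-HIT, MISS]

  [0] addr=0x63 blk=24 s=0: MISS | VC []
  [1] addr=0x61 blk=24 s=0: L1-HIT | VC []
  [2] addr=0x30 blk=12 s=0: MISS | VC [24]
  [3] addr=0x63 blk=24 s=0: VC-HIT | VC [12]
  [4] addr=0x63 blk=24 s=0: L1-HIT | VC [12]
  [5] addr=0x60 blk=24 s=0: L1-HIT | VC [12]
  [6] addr=0x63 blk=24 s=0: L1-HIT | VC [12]
  [7] addr=0x33 blk=12 s=0: VC-HIT | VC [24]
  [8] addr=0x5e blk=23 s=3: MISS | VC [24]
  [9] addr=0x61 blk=24 s=0: VC-HIT | VC [12]
  [10] addr=0x3f blk=15 s=3: MISS | VC [12, 23]
  [11] addr=0x60 blk=24 s=0: L1-HIT | VC [12, 23]
  [12] addr=0x43 blk=16 s=0: MISS | VC [12, 23, 24]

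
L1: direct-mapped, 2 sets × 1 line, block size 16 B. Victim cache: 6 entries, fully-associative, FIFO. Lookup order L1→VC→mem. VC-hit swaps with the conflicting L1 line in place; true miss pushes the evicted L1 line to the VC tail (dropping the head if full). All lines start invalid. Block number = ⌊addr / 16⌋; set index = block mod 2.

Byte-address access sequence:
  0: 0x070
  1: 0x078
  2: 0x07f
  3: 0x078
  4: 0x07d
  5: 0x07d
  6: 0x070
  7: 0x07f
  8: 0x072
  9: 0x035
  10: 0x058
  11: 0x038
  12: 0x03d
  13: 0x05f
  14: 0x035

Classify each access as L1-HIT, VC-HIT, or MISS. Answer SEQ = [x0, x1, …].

SEQ = [MISS, L1-HIT, L1-HIT, L1-HIT, L1-HIT, L1-HIT, L1-HIT, L1-HIT, L1-HIT, MISS, MISS, VC-HIT, L1-HIT, VC-HIT, VC-HIT]

0: 0x70 (blk 7, set 1) → MISS  vc=[]
1: 0x78 (blk 7, set 1) → L1-HIT  vc=[]
2: 0x7f (blk 7, set 1) → L1-HIT  vc=[]
3: 0x78 (blk 7, set 1) → L1-HIT  vc=[]
4: 0x7d (blk 7, set 1) → L1-HIT  vc=[]
5: 0x7d (blk 7, set 1) → L1-HIT  vc=[]
6: 0x70 (blk 7, set 1) → L1-HIT  vc=[]
7: 0x7f (blk 7, set 1) → L1-HIT  vc=[]
8: 0x72 (blk 7, set 1) → L1-HIT  vc=[]
9: 0x35 (blk 3, set 1) → MISS  vc=[7]
10: 0x58 (blk 5, set 1) → MISS  vc=[7, 3]
11: 0x38 (blk 3, set 1) → VC-HIT  vc=[7, 5]
12: 0x3d (blk 3, set 1) → L1-HIT  vc=[7, 5]
13: 0x5f (blk 5, set 1) → VC-HIT  vc=[7, 3]
14: 0x35 (blk 3, set 1) → VC-HIT  vc=[7, 5]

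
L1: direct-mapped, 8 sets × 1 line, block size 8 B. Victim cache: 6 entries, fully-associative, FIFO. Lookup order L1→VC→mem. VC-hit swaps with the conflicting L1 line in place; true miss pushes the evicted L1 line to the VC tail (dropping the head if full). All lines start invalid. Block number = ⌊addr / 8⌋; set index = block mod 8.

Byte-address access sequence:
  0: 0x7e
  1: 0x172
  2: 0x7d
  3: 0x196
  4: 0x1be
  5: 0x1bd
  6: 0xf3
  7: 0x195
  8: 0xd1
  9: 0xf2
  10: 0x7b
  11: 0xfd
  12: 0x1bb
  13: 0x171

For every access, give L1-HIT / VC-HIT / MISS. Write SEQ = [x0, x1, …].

SEQ = [MISS, MISS, L1-HIT, MISS, MISS, L1-HIT, MISS, L1-HIT, MISS, L1-HIT, VC-HIT, MISS, VC-HIT, VC-HIT]

#0 0x7e→b15/s7 MISS; vc=[]
#1 0x172→b46/s6 MISS; vc=[]
#2 0x7d→b15/s7 L1-HIT; vc=[]
#3 0x196→b50/s2 MISS; vc=[]
#4 0x1be→b55/s7 MISS; vc=[15]
#5 0x1bd→b55/s7 L1-HIT; vc=[15]
#6 0xf3→b30/s6 MISS; vc=[15,46]
#7 0x195→b50/s2 L1-HIT; vc=[15,46]
#8 0xd1→b26/s2 MISS; vc=[15,46,50]
#9 0xf2→b30/s6 L1-HIT; vc=[15,46,50]
#10 0x7b→b15/s7 VC-HIT; vc=[55,46,50]
#11 0xfd→b31/s7 MISS; vc=[55,46,50,15]
#12 0x1bb→b55/s7 VC-HIT; vc=[31,46,50,15]
#13 0x171→b46/s6 VC-HIT; vc=[31,30,50,15]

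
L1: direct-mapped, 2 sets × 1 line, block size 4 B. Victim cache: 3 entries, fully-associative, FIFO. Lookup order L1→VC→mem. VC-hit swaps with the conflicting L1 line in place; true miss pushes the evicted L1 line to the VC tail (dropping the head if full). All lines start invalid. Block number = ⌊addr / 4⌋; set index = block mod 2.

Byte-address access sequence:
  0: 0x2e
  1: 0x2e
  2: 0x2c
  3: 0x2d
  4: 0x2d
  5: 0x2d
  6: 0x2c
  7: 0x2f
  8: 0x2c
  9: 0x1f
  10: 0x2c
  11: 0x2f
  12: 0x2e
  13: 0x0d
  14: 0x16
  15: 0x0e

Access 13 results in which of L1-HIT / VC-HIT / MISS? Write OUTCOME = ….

OUTCOME = MISS

#0 0x2e→b11/s1 MISS; vc=[]
#1 0x2e→b11/s1 L1-HIT; vc=[]
#2 0x2c→b11/s1 L1-HIT; vc=[]
#3 0x2d→b11/s1 L1-HIT; vc=[]
#4 0x2d→b11/s1 L1-HIT; vc=[]
#5 0x2d→b11/s1 L1-HIT; vc=[]
#6 0x2c→b11/s1 L1-HIT; vc=[]
#7 0x2f→b11/s1 L1-HIT; vc=[]
#8 0x2c→b11/s1 L1-HIT; vc=[]
#9 0x1f→b7/s1 MISS; vc=[11]
#10 0x2c→b11/s1 VC-HIT; vc=[7]
#11 0x2f→b11/s1 L1-HIT; vc=[7]
#12 0x2e→b11/s1 L1-HIT; vc=[7]
#13 0xd→b3/s1 MISS; vc=[7,11]
#14 0x16→b5/s1 MISS; vc=[7,11,3]
#15 0xe→b3/s1 VC-HIT; vc=[7,11,5]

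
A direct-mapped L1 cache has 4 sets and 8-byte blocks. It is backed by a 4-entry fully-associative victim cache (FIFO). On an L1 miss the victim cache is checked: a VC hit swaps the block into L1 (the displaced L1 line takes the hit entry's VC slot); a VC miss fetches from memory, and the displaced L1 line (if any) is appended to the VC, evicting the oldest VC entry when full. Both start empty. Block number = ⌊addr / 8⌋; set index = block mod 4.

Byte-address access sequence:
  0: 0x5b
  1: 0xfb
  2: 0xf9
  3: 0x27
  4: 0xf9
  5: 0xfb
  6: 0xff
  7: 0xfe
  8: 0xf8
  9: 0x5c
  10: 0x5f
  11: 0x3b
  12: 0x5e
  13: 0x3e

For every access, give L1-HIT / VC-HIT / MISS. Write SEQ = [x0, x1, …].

SEQ = [MISS, MISS, L1-HIT, MISS, L1-HIT, L1-HIT, L1-HIT, L1-HIT, L1-HIT, VC-HIT, L1-HIT, MISS, VC-HIT, VC-HIT]

  [0] addr=0x5b blk=11 s=3: MISS | VC []
  [1] addr=0xfb blk=31 s=3: MISS | VC [11]
  [2] addr=0xf9 blk=31 s=3: L1-HIT | VC [11]
  [3] addr=0x27 blk=4 s=0: MISS | VC [11]
  [4] addr=0xf9 blk=31 s=3: L1-HIT | VC [11]
  [5] addr=0xfb blk=31 s=3: L1-HIT | VC [11]
  [6] addr=0xff blk=31 s=3: L1-HIT | VC [11]
  [7] addr=0xfe blk=31 s=3: L1-HIT | VC [11]
  [8] addr=0xf8 blk=31 s=3: L1-HIT | VC [11]
  [9] addr=0x5c blk=11 s=3: VC-HIT | VC [31]
  [10] addr=0x5f blk=11 s=3: L1-HIT | VC [31]
  [11] addr=0x3b blk=7 s=3: MISS | VC [31, 11]
  [12] addr=0x5e blk=11 s=3: VC-HIT | VC [31, 7]
  [13] addr=0x3e blk=7 s=3: VC-HIT | VC [31, 11]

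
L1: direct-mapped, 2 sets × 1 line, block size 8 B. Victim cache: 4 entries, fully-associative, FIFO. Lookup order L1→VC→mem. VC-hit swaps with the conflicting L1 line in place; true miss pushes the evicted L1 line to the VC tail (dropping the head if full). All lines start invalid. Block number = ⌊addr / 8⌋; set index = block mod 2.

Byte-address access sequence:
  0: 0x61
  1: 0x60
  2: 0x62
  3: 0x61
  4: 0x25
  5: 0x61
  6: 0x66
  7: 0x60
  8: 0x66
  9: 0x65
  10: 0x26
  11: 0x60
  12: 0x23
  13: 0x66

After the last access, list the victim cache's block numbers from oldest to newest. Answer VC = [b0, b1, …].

VC = [4]

#0 0x61→b12/s0 MISS; vc=[]
#1 0x60→b12/s0 L1-HIT; vc=[]
#2 0x62→b12/s0 L1-HIT; vc=[]
#3 0x61→b12/s0 L1-HIT; vc=[]
#4 0x25→b4/s0 MISS; vc=[12]
#5 0x61→b12/s0 VC-HIT; vc=[4]
#6 0x66→b12/s0 L1-HIT; vc=[4]
#7 0x60→b12/s0 L1-HIT; vc=[4]
#8 0x66→b12/s0 L1-HIT; vc=[4]
#9 0x65→b12/s0 L1-HIT; vc=[4]
#10 0x26→b4/s0 VC-HIT; vc=[12]
#11 0x60→b12/s0 VC-HIT; vc=[4]
#12 0x23→b4/s0 VC-HIT; vc=[12]
#13 0x66→b12/s0 VC-HIT; vc=[4]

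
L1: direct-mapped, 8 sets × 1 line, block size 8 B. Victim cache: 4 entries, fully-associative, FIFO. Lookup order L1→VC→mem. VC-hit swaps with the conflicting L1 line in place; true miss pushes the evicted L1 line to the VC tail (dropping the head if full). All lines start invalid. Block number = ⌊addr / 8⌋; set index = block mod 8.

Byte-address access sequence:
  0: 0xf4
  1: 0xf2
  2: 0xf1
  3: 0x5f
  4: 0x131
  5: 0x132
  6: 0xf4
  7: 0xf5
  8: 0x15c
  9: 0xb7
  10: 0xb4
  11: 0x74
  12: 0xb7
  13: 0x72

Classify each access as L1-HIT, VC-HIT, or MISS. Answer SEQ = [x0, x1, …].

SEQ = [MISS, L1-HIT, L1-HIT, MISS, MISS, L1-HIT, VC-HIT, L1-HIT, MISS, MISS, L1-HIT, MISS, VC-HIT, VC-HIT]

0: 0xf4 (blk 30, set 6) → MISS  vc=[]
1: 0xf2 (blk 30, set 6) → L1-HIT  vc=[]
2: 0xf1 (blk 30, set 6) → L1-HIT  vc=[]
3: 0x5f (blk 11, set 3) → MISS  vc=[]
4: 0x131 (blk 38, set 6) → MISS  vc=[30]
5: 0x132 (blk 38, set 6) → L1-HIT  vc=[30]
6: 0xf4 (blk 30, set 6) → VC-HIT  vc=[38]
7: 0xf5 (blk 30, set 6) → L1-HIT  vc=[38]
8: 0x15c (blk 43, set 3) → MISS  vc=[38, 11]
9: 0xb7 (blk 22, set 6) → MISS  vc=[38, 11, 30]
10: 0xb4 (blk 22, set 6) → L1-HIT  vc=[38, 11, 30]
11: 0x74 (blk 14, set 6) → MISS  vc=[38, 11, 30, 22]
12: 0xb7 (blk 22, set 6) → VC-HIT  vc=[38, 11, 30, 14]
13: 0x72 (blk 14, set 6) → VC-HIT  vc=[38, 11, 30, 22]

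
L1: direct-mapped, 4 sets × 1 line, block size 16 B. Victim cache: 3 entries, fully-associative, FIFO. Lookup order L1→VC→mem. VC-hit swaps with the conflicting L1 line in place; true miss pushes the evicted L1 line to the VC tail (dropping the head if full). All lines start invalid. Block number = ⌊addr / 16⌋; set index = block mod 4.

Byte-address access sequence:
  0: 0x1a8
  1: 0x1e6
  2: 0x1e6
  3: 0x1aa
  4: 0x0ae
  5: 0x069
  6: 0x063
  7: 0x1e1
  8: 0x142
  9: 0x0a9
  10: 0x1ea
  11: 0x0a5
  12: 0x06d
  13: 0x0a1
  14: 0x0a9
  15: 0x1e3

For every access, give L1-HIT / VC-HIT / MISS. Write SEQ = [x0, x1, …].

SEQ = [MISS, MISS, L1-HIT, VC-HIT, MISS, MISS, L1-HIT, VC-HIT, MISS, VC-HIT, VC-HIT, VC-HIT, VC-HIT, VC-HIT, L1-HIT, VC-HIT]

#0 0x1a8→b26/s2 MISS; vc=[]
#1 0x1e6→b30/s2 MISS; vc=[26]
#2 0x1e6→b30/s2 L1-HIT; vc=[26]
#3 0x1aa→b26/s2 VC-HIT; vc=[30]
#4 0xae→b10/s2 MISS; vc=[30,26]
#5 0x69→b6/s2 MISS; vc=[30,26,10]
#6 0x63→b6/s2 L1-HIT; vc=[30,26,10]
#7 0x1e1→b30/s2 VC-HIT; vc=[6,26,10]
#8 0x142→b20/s0 MISS; vc=[6,26,10]
#9 0xa9→b10/s2 VC-HIT; vc=[6,26,30]
#10 0x1ea→b30/s2 VC-HIT; vc=[6,26,10]
#11 0xa5→b10/s2 VC-HIT; vc=[6,26,30]
#12 0x6d→b6/s2 VC-HIT; vc=[10,26,30]
#13 0xa1→b10/s2 VC-HIT; vc=[6,26,30]
#14 0xa9→b10/s2 L1-HIT; vc=[6,26,30]
#15 0x1e3→b30/s2 VC-HIT; vc=[6,26,10]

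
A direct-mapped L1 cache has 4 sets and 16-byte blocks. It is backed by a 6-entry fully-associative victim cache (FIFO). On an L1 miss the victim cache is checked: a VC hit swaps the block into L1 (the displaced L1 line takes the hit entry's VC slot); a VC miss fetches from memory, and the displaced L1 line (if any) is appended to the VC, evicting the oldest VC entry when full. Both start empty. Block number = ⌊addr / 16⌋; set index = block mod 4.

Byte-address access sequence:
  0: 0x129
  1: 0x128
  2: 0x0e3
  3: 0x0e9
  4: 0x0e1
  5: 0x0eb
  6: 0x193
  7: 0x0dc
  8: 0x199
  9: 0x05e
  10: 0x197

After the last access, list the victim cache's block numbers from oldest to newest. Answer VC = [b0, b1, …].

VC = [18, 13, 5]

0: 0x129 (blk 18, set 2) → MISS  vc=[]
1: 0x128 (blk 18, set 2) → L1-HIT  vc=[]
2: 0xe3 (blk 14, set 2) → MISS  vc=[18]
3: 0xe9 (blk 14, set 2) → L1-HIT  vc=[18]
4: 0xe1 (blk 14, set 2) → L1-HIT  vc=[18]
5: 0xeb (blk 14, set 2) → L1-HIT  vc=[18]
6: 0x193 (blk 25, set 1) → MISS  vc=[18]
7: 0xdc (blk 13, set 1) → MISS  vc=[18, 25]
8: 0x199 (blk 25, set 1) → VC-HIT  vc=[18, 13]
9: 0x5e (blk 5, set 1) → MISS  vc=[18, 13, 25]
10: 0x197 (blk 25, set 1) → VC-HIT  vc=[18, 13, 5]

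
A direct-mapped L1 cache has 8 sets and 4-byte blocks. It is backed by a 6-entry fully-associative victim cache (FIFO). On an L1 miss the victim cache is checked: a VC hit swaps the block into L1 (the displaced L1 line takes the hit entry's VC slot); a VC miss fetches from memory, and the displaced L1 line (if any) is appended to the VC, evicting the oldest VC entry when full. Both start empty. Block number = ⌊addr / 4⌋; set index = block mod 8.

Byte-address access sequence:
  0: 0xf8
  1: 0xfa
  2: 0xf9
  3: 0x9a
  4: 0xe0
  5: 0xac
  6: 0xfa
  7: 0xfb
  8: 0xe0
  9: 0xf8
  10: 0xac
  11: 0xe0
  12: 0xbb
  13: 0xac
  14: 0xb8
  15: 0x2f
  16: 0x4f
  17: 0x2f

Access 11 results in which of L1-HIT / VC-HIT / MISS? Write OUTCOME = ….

0: 0xf8 (blk 62, set 6) → MISS  vc=[]
1: 0xfa (blk 62, set 6) → L1-HIT  vc=[]
2: 0xf9 (blk 62, set 6) → L1-HIT  vc=[]
3: 0x9a (blk 38, set 6) → MISS  vc=[62]
4: 0xe0 (blk 56, set 0) → MISS  vc=[62]
5: 0xac (blk 43, set 3) → MISS  vc=[62]
6: 0xfa (blk 62, set 6) → VC-HIT  vc=[38]
7: 0xfb (blk 62, set 6) → L1-HIT  vc=[38]
8: 0xe0 (blk 56, set 0) → L1-HIT  vc=[38]
9: 0xf8 (blk 62, set 6) → L1-HIT  vc=[38]
10: 0xac (blk 43, set 3) → L1-HIT  vc=[38]
11: 0xe0 (blk 56, set 0) → L1-HIT  vc=[38]
12: 0xbb (blk 46, set 6) → MISS  vc=[38, 62]
13: 0xac (blk 43, set 3) → L1-HIT  vc=[38, 62]
14: 0xb8 (blk 46, set 6) → L1-HIT  vc=[38, 62]
15: 0x2f (blk 11, set 3) → MISS  vc=[38, 62, 43]
16: 0x4f (blk 19, set 3) → MISS  vc=[38, 62, 43, 11]
17: 0x2f (blk 11, set 3) → VC-HIT  vc=[38, 62, 43, 19]

OUTCOME = L1-HIT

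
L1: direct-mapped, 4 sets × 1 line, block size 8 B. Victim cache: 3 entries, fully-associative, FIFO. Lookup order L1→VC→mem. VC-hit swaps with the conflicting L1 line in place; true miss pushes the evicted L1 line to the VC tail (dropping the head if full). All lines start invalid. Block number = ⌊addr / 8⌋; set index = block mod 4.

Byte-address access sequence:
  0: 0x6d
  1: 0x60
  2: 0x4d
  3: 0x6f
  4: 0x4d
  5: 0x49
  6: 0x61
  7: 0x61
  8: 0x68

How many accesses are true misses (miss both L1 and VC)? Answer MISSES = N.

  [0] addr=0x6d blk=13 s=1: MISS | VC []
  [1] addr=0x60 blk=12 s=0: MISS | VC []
  [2] addr=0x4d blk=9 s=1: MISS | VC [13]
  [3] addr=0x6f blk=13 s=1: VC-HIT | VC [9]
  [4] addr=0x4d blk=9 s=1: VC-HIT | VC [13]
  [5] addr=0x49 blk=9 s=1: L1-HIT | VC [13]
  [6] addr=0x61 blk=12 s=0: L1-HIT | VC [13]
  [7] addr=0x61 blk=12 s=0: L1-HIT | VC [13]
  [8] addr=0x68 blk=13 s=1: VC-HIT | VC [9]

MISSES = 3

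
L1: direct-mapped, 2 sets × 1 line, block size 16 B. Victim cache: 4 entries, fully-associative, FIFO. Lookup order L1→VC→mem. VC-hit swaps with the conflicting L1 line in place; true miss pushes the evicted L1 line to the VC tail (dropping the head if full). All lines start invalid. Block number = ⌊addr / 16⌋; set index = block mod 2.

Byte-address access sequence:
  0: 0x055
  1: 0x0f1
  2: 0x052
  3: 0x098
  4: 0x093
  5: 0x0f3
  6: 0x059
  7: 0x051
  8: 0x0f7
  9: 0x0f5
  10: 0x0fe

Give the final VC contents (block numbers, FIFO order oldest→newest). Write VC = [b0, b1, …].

#0 0x55→b5/s1 MISS; vc=[]
#1 0xf1→b15/s1 MISS; vc=[5]
#2 0x52→b5/s1 VC-HIT; vc=[15]
#3 0x98→b9/s1 MISS; vc=[15,5]
#4 0x93→b9/s1 L1-HIT; vc=[15,5]
#5 0xf3→b15/s1 VC-HIT; vc=[9,5]
#6 0x59→b5/s1 VC-HIT; vc=[9,15]
#7 0x51→b5/s1 L1-HIT; vc=[9,15]
#8 0xf7→b15/s1 VC-HIT; vc=[9,5]
#9 0xf5→b15/s1 L1-HIT; vc=[9,5]
#10 0xfe→b15/s1 L1-HIT; vc=[9,5]

VC = [9, 5]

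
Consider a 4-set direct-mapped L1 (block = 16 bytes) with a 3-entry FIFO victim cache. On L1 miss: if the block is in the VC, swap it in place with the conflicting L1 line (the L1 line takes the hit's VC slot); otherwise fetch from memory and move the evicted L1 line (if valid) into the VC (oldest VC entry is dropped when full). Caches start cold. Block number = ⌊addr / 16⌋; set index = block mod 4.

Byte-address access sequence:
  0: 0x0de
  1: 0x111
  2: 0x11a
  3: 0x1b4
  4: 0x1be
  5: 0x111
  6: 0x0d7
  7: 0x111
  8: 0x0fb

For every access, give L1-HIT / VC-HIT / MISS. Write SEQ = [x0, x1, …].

  [0] addr=0xde blk=13 s=1: MISS | VC []
  [1] addr=0x111 blk=17 s=1: MISS | VC [13]
  [2] addr=0x11a blk=17 s=1: L1-HIT | VC [13]
  [3] addr=0x1b4 blk=27 s=3: MISS | VC [13]
  [4] addr=0x1be blk=27 s=3: L1-HIT | VC [13]
  [5] addr=0x111 blk=17 s=1: L1-HIT | VC [13]
  [6] addr=0xd7 blk=13 s=1: VC-HIT | VC [17]
  [7] addr=0x111 blk=17 s=1: VC-HIT | VC [13]
  [8] addr=0xfb blk=15 s=3: MISS | VC [13, 27]

SEQ = [MISS, MISS, L1-HIT, MISS, L1-HIT, L1-HIT, VC-HIT, VC-HIT, MISS]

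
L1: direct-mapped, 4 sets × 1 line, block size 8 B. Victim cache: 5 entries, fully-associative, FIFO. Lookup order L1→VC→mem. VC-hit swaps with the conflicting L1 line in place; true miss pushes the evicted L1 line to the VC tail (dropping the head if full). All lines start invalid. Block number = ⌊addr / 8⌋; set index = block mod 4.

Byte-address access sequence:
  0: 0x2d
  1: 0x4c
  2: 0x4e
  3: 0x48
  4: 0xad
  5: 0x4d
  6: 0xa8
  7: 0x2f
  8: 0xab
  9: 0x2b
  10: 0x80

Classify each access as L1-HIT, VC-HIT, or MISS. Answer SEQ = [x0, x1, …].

#0 0x2d→b5/s1 MISS; vc=[]
#1 0x4c→b9/s1 MISS; vc=[5]
#2 0x4e→b9/s1 L1-HIT; vc=[5]
#3 0x48→b9/s1 L1-HIT; vc=[5]
#4 0xad→b21/s1 MISS; vc=[5,9]
#5 0x4d→b9/s1 VC-HIT; vc=[5,21]
#6 0xa8→b21/s1 VC-HIT; vc=[5,9]
#7 0x2f→b5/s1 VC-HIT; vc=[21,9]
#8 0xab→b21/s1 VC-HIT; vc=[5,9]
#9 0x2b→b5/s1 VC-HIT; vc=[21,9]
#10 0x80→b16/s0 MISS; vc=[21,9]

SEQ = [MISS, MISS, L1-HIT, L1-HIT, MISS, VC-HIT, VC-HIT, VC-HIT, VC-HIT, VC-HIT, MISS]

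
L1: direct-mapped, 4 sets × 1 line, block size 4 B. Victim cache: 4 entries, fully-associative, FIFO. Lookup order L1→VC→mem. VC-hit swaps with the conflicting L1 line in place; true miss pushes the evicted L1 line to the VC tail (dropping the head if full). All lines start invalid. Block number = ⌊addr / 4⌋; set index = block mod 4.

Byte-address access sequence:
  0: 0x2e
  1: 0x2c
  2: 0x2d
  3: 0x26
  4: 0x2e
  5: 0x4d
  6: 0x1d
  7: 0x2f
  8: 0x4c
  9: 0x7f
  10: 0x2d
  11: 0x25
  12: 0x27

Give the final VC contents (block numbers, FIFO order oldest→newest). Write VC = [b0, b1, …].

0: 0x2e (blk 11, set 3) → MISS  vc=[]
1: 0x2c (blk 11, set 3) → L1-HIT  vc=[]
2: 0x2d (blk 11, set 3) → L1-HIT  vc=[]
3: 0x26 (blk 9, set 1) → MISS  vc=[]
4: 0x2e (blk 11, set 3) → L1-HIT  vc=[]
5: 0x4d (blk 19, set 3) → MISS  vc=[11]
6: 0x1d (blk 7, set 3) → MISS  vc=[11, 19]
7: 0x2f (blk 11, set 3) → VC-HIT  vc=[7, 19]
8: 0x4c (blk 19, set 3) → VC-HIT  vc=[7, 11]
9: 0x7f (blk 31, set 3) → MISS  vc=[7, 11, 19]
10: 0x2d (blk 11, set 3) → VC-HIT  vc=[7, 31, 19]
11: 0x25 (blk 9, set 1) → L1-HIT  vc=[7, 31, 19]
12: 0x27 (blk 9, set 1) → L1-HIT  vc=[7, 31, 19]

VC = [7, 31, 19]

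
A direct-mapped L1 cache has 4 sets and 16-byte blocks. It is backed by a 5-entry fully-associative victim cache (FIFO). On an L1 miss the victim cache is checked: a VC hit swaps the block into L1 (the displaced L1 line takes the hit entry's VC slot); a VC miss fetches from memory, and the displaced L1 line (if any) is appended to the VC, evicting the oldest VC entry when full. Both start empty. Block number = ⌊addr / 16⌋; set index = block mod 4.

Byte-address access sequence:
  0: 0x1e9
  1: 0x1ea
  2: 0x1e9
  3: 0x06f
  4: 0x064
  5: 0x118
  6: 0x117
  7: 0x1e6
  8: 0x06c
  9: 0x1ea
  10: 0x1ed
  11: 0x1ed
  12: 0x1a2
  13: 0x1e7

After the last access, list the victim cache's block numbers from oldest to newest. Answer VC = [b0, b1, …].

VC = [6, 26]

  [0] addr=0x1e9 blk=30 s=2: MISS | VC []
  [1] addr=0x1ea blk=30 s=2: L1-HIT | VC []
  [2] addr=0x1e9 blk=30 s=2: L1-HIT | VC []
  [3] addr=0x6f blk=6 s=2: MISS | VC [30]
  [4] addr=0x64 blk=6 s=2: L1-HIT | VC [30]
  [5] addr=0x118 blk=17 s=1: MISS | VC [30]
  [6] addr=0x117 blk=17 s=1: L1-HIT | VC [30]
  [7] addr=0x1e6 blk=30 s=2: VC-HIT | VC [6]
  [8] addr=0x6c blk=6 s=2: VC-HIT | VC [30]
  [9] addr=0x1ea blk=30 s=2: VC-HIT | VC [6]
  [10] addr=0x1ed blk=30 s=2: L1-HIT | VC [6]
  [11] addr=0x1ed blk=30 s=2: L1-HIT | VC [6]
  [12] addr=0x1a2 blk=26 s=2: MISS | VC [6, 30]
  [13] addr=0x1e7 blk=30 s=2: VC-HIT | VC [6, 26]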